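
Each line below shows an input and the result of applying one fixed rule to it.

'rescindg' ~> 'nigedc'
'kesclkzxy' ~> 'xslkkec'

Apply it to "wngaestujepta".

The pattern: sort the characters into reverse alphabetical order, then delete the first 2 characters.
Starting from "wngaestujepta": after the first operation, "wuttspnjgeeaa"; after the second, "ttspnjgeeaa".

ttspnjgeeaa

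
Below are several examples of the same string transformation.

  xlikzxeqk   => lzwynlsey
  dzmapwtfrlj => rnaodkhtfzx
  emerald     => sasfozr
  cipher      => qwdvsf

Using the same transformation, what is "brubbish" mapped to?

What's happening: shift every letter 12 places backward in the alphabet (wrapping around).
Applying that to "brubbish" gives "pfippwgv".

pfippwgv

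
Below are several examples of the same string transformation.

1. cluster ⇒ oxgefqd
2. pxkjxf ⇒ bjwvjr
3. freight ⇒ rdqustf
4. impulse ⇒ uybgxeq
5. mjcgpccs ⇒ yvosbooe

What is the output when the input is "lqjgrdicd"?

The rule is to shift every letter 12 places forward in the alphabet (wrapping around).
For "lqjgrdicd" the result is "xcvsdpuop".

xcvsdpuop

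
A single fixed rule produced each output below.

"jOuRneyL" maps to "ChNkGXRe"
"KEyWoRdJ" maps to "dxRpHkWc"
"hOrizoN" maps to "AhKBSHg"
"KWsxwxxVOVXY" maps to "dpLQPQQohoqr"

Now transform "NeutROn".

The transformation: shift every letter 7 places backward in the alphabet (wrapping around), then flip the case of every letter.
Doing the same to "NeutROn": "gXNMkhG".
(Check on "KEyWoRdJ": → "DXrPhKwC" → "dxRpHkWc" ✓)

gXNMkhG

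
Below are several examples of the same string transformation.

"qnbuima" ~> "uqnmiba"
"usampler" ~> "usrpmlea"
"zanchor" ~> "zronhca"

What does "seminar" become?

srnmiea

Looking at the pairs, the operation is to sort the characters into reverse alphabetical order.
Doing the same to "seminar": "srnmiea".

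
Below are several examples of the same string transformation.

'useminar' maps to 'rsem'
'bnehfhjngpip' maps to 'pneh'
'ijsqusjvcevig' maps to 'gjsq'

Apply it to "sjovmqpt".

tjov

Each output is the input with this applied: swap the first and last characters, then keep only the first 4 characters.
"sjovmqpt" → "tjovmqps" → "tjov".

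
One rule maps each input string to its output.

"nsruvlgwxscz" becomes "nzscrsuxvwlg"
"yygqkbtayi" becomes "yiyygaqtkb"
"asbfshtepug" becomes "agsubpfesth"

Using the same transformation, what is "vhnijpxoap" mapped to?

Each output is the input with this applied: take characters alternately from the front and the back (1st, last, 2nd, 2nd-last, ...).
Applying that to "vhnijpxoap" gives "vphanoixjp".

vphanoixjp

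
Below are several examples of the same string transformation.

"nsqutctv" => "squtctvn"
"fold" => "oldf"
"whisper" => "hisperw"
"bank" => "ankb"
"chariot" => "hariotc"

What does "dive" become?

Rule — move the first character to the end.
So "dive" becomes "ived".

ived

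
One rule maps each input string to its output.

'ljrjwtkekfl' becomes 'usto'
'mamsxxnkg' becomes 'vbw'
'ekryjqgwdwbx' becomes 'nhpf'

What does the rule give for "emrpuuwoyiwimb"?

nyfrv

The pattern: shift every letter 9 places forward in the alphabet (wrapping around), then keep one character in every 3, starting at position 1 (positions 1st, 4th, 7th, ...).
"emrpuuwoyiwimb" → "nvayddfxhrfrvk" → "nyfrv".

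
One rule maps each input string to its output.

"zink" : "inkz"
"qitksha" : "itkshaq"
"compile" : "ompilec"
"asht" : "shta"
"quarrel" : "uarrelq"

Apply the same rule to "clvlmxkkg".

lvlmxkkgc

Each output is the input with this applied: move the first character to the end.
Doing the same to "clvlmxkkg": "lvlmxkkgc".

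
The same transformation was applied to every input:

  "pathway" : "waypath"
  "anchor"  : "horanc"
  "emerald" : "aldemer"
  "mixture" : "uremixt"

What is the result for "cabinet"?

netcabi

Each output is the input with this applied: move the last 3 characters to the front (rotate right by 3).
Applying that to "cabinet" gives "netcabi".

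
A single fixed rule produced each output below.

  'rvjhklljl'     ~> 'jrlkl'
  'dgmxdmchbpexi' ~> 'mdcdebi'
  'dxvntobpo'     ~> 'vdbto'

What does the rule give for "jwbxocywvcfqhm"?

Rule — keep every other character starting from the first (positions 1st, 3rd, 5th, ...), then swap each adjacent pair of characters (1↔2, 3↔4, ...).
Starting from "jwbxocywvcfqhm": after the first operation, "jboyvfh"; after the second, "bjyofvh".

bjyofvh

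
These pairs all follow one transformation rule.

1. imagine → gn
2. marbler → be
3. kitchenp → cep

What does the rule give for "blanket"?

ne

What's happening: delete the first 2 characters, then keep every other character starting from the second (positions 2nd, 4th, 6th, ...).
For "blanket" the result is "ne".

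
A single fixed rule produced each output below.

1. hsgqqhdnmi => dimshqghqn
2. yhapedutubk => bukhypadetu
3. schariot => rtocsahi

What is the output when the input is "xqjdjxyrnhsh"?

What's happening: swap each adjacent pair of characters (1↔2, 3↔4, ...), then move the last 3 characters to the front (rotate right by 3).
Applying both steps to "xqjdjxyrnhsh": "qxdjxjryhnhs", then "nhsqxdjxjryh".

nhsqxdjxjryh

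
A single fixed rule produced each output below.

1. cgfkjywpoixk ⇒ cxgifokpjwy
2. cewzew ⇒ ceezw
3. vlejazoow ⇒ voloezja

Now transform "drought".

dhrgou

Rule — delete the last character, then take characters alternately from the front and the back (1st, last, 2nd, 2nd-last, ...).
On "drought": the first step gives "drough", and the second then gives "dhrgou".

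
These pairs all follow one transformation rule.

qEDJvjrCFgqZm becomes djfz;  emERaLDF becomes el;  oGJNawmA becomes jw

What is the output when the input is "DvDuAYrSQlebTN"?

The pattern: keep one character in every 3, starting at position 3 (positions 3rd, 6th, 9th, ...), then convert every letter to lowercase.
Starting from "DvDuAYrSQlebTN": after the first operation, "DYQb"; after the second, "dyqb".

dyqb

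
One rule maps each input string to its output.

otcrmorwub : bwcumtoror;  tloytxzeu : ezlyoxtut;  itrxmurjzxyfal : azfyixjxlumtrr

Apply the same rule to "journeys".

Rule — sort the characters into alphabetical order, then take characters alternately from the front and the back (1st, last, 2nd, 2nd-last, ...).
"journeys" → "ejnorsuy" → "eyjunsor".

eyjunsor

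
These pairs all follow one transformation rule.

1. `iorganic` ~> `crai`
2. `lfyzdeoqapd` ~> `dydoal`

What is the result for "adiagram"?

Each output is the input with this applied: swap the first and last characters, then keep every other character starting from the first (positions 1st, 3rd, 5th, ...).
On "adiagram": the first step gives "mdiagraa", and the second then gives "miga".

miga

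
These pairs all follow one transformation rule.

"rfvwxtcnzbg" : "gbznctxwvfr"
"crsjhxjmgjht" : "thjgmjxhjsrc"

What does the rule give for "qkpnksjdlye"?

eyldjsknpkq

Each output is the input with this applied: reverse the string.
For "qkpnksjdlye" the result is "eyldjsknpkq".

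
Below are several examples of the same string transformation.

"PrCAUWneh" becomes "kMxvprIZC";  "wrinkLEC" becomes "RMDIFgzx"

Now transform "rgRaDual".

In each case the input is transformed by: flip the case of every letter, then shift every letter 5 places backward in the alphabet (wrapping around).
Applying both steps to "rgRaDual": "RGrAdUAL", then "MBmVyPVG".

MBmVyPVG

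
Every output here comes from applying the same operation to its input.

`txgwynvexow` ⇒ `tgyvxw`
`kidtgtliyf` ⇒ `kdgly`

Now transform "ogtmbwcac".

Each output is the input with this applied: keep every other character starting from the first (positions 1st, 3rd, 5th, ...).
"ogtmbwcac" → "otbcc".

otbcc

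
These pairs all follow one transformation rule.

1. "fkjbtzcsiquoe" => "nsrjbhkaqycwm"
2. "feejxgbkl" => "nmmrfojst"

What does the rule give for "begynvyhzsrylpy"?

The pattern: shift every letter 8 places forward in the alphabet (wrapping around).
On "begynvyhzsrylpy" that produces "jmogvdgphazgtxg".

jmogvdgphazgtxg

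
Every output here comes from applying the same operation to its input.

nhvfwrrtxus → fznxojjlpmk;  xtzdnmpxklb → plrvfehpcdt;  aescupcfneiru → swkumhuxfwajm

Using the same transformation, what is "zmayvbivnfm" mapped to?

resqntanfxe

Each output is the input with this applied: shift every letter 8 places backward in the alphabet (wrapping around).
Applying that to "zmayvbivnfm" gives "resqntanfxe".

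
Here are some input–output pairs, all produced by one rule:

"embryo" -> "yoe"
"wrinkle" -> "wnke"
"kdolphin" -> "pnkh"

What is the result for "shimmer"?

smie

What's happening: sort the characters into reverse alphabetical order, then keep every other character starting from the first (positions 1st, 3rd, 5th, ...).
Working it through for "shimmer": intermediate "srmmihe", final "smie".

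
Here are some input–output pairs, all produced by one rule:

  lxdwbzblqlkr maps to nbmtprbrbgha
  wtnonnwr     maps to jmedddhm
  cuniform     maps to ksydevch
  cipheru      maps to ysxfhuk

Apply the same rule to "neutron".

udjkehd

The transformation: shift every letter 10 places backward in the alphabet (wrapping around), then swap each adjacent pair of characters (1↔2, 3↔4, ...).
For "neutron" the result is "udjkehd".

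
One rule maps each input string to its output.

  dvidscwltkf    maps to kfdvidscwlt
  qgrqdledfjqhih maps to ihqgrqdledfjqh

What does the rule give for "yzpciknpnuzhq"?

The rule is to move the last 2 characters to the front (rotate right by 2).
Doing the same to "yzpciknpnuzhq": "hqyzpciknpnuz".

hqyzpciknpnuz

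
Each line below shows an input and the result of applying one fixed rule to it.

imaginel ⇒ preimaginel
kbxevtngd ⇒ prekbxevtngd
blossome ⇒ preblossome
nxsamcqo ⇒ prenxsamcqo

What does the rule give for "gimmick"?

pregimmick

The rule is to prepend "pre".
Doing the same to "gimmick": "pregimmick".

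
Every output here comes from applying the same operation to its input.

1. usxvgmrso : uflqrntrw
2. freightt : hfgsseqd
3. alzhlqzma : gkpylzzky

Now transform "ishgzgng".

fyfmfhrg

What's happening: shift every letter 1 place backward in the alphabet (wrapping around), then move the first 3 characters to the end (rotate left by 3).
Starting from "ishgzgng": after the first operation, "hrgfyfmf"; after the second, "fyfmfhrg".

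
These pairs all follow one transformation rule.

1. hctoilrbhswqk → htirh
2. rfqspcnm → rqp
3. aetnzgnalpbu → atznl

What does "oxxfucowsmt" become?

oxuo

In each case the input is transformed by: delete the last 3 characters, then keep every other character starting from the first (positions 1st, 3rd, 5th, ...).
Working it through for "oxxfucowsmt": intermediate "oxxfucow", final "oxuo".
(Check on "rfqspcnm": → "rfqsp" → "rqp" ✓)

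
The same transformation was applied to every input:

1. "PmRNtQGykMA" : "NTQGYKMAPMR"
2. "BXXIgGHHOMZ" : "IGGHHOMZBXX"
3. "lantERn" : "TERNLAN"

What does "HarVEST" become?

The pattern: move the first 3 characters to the end (rotate left by 3), then convert every letter to uppercase.
So "HarVEST" becomes "VESTHAR".

VESTHAR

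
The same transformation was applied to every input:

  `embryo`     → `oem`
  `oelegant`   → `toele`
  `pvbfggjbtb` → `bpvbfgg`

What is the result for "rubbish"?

hrub

Rule — move the last character to the front, then delete the last 3 characters.
For "rubbish" the result is "hrub".
(Check on "embryo": → "oembry" → "oem" ✓)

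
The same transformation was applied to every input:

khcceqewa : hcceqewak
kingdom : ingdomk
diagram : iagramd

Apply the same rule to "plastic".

lasticp

The rule is to move the first character to the end.
So "plastic" becomes "lasticp".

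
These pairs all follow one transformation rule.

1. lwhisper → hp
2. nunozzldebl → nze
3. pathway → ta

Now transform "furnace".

rc

What's happening: keep one character in every 3, starting at position 3 (positions 3rd, 6th, 9th, ...).
Applying that to "furnace" gives "rc".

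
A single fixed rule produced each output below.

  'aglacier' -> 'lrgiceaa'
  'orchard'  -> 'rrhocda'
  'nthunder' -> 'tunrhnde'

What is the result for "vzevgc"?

vzgvce

Looking at the pairs, the operation is to sort the characters into reverse alphabetical order, then swap each adjacent pair of characters (1↔2, 3↔4, ...).
Working it through for "vzevgc": intermediate "zvvgec", final "vzgvce".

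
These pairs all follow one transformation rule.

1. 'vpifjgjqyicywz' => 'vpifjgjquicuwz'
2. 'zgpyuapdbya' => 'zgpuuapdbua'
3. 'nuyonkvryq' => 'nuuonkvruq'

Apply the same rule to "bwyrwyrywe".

bwurwuruwe

What's happening: replace every "y" with "u".
Applying that to "bwyrwyrywe" gives "bwurwuruwe".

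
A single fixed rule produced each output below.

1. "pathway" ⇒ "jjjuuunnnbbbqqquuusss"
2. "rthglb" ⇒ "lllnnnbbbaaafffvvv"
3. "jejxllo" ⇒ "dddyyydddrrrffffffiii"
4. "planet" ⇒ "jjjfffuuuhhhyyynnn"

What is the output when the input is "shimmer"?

mmmbbbcccggggggyyylll

The pattern: shift every letter 6 places backward in the alphabet (wrapping around), then repeat every character 3 times.
Working it through for "shimmer": intermediate "mbcggyl", final "mmmbbbcccggggggyyylll".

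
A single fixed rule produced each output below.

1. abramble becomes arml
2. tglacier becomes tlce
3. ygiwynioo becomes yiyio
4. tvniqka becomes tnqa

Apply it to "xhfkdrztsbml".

The transformation: keep every other character starting from the first (positions 1st, 3rd, 5th, ...).
Applying that to "xhfkdrztsbml" gives "xfdzsm".

xfdzsm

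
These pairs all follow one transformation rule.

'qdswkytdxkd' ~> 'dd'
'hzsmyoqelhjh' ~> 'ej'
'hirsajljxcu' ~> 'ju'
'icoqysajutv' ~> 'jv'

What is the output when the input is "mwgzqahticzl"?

The rule is to keep one character in every 3, starting at position 2 (positions 2nd, 5th, 8th, ...), then delete the first 2 characters.
Applying that to "mwgzqahticzl" gives "tz".

tz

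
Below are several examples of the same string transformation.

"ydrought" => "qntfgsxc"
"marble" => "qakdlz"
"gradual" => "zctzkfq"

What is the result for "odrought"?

What's happening: move the first 2 characters to the end (rotate left by 2), then shift every letter 1 place backward in the alphabet (wrapping around).
"odrought" → "roughtod" → "qntfgsnc".

qntfgsnc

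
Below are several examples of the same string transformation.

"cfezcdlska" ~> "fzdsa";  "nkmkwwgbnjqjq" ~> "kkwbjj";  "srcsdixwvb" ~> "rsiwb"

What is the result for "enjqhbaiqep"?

nqbie

Each output is the input with this applied: keep every other character starting from the second (positions 2nd, 4th, 6th, ...).
Doing the same to "enjqhbaiqep": "nqbie".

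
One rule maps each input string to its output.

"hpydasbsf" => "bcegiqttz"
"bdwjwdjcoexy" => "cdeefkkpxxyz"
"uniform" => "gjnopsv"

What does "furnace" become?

The transformation: shift every letter 1 place forward in the alphabet (wrapping around), then sort the characters into alphabetical order.
Applying both steps to "furnace": "gvsobdf", then "bdfgosv".

bdfgosv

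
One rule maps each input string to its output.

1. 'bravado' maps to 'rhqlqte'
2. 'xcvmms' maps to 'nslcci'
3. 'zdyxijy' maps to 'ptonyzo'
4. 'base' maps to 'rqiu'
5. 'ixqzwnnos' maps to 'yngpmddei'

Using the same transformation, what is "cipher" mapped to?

syfxuh

In each case the input is transformed by: shift every letter 10 places backward in the alphabet (wrapping around).
Applying that to "cipher" gives "syfxuh".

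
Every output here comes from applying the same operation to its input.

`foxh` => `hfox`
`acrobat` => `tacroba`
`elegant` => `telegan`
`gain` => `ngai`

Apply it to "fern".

Rule — move the last character to the front.
"fern" → "nfer".

nfer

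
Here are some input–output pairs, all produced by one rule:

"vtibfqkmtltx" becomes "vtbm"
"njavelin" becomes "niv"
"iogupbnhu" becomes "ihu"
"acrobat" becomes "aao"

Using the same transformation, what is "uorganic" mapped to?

Looking at the pairs, the operation is to take characters alternately from the front and the back (1st, last, 2nd, 2nd-last, ...), then keep one character in every 3, starting at position 1 (positions 1st, 4th, 7th, ...).
"uorganic" → "ucoirnga" → "uig".

uig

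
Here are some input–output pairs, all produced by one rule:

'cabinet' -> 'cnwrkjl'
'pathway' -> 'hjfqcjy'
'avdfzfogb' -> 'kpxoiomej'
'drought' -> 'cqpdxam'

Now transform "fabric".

lrakjo

In each case the input is transformed by: reverse the string, then shift every letter 9 places forward in the alphabet (wrapping around).
For "fabric", step one produces "cirbaf"; step two turns that into "lrakjo".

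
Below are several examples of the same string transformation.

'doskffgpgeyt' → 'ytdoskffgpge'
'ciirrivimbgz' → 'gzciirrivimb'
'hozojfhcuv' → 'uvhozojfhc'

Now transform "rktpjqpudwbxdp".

In each case the input is transformed by: move the last 2 characters to the front (rotate right by 2).
So "rktpjqpudwbxdp" becomes "dprktpjqpudwbx".

dprktpjqpudwbx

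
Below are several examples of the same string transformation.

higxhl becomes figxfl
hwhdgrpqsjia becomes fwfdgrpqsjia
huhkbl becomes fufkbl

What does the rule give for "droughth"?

drougftf

What's happening: replace every "h" with "f".
So "droughth" becomes "drougftf".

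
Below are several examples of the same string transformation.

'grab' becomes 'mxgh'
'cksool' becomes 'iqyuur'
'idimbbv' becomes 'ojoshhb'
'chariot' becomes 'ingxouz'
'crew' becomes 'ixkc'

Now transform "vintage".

The pattern: shift every letter 6 places forward in the alphabet (wrapping around).
"vintage" → "botzgmk".

botzgmk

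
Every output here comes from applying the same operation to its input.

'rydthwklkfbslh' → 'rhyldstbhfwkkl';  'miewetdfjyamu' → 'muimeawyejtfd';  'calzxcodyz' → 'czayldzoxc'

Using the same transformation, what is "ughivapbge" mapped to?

Looking at the pairs, the operation is to take characters alternately from the front and the back (1st, last, 2nd, 2nd-last, ...).
Doing the same to "ughivapbge": "uegghbipva".

uegghbipva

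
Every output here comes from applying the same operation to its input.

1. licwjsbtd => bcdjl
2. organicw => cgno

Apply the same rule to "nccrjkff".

What's happening: keep every other character starting from the first (positions 1st, 3rd, 5th, ...), then sort the characters into alphabetical order.
"nccrjkff" → "ncjf" → "cfjn".

cfjn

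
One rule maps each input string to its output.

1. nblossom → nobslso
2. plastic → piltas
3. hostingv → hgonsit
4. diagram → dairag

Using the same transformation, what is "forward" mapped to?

What's happening: delete the last character, then take characters alternately from the front and the back (1st, last, 2nd, 2nd-last, ...).
"forward" → "forwar" → "froarw".

froarw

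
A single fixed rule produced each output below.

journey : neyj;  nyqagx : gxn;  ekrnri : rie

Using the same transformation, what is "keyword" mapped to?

ordk

Looking at the pairs, the operation is to move the first character to the end, then delete the first 3 characters.
Working it through for "keyword": intermediate "eywordk", final "ordk".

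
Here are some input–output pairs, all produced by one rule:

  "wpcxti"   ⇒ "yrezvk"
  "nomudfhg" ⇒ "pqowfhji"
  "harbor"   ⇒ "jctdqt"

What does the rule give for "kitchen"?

mkvejgp

The rule is to shift every letter 2 places forward in the alphabet (wrapping around).
So "kitchen" becomes "mkvejgp".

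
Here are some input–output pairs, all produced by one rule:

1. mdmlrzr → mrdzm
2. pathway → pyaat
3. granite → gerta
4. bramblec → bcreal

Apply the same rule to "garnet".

The rule is to take characters alternately from the front and the back (1st, last, 2nd, 2nd-last, ...), then delete the last 2 characters.
On "garnet": the first step gives "gtaern", and the second then gives "gtae".

gtae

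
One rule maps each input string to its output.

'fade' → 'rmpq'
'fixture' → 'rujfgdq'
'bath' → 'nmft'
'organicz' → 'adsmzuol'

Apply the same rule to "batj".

Rule — shift every letter 12 places forward in the alphabet (wrapping around).
Doing the same to "batj": "nmfv".

nmfv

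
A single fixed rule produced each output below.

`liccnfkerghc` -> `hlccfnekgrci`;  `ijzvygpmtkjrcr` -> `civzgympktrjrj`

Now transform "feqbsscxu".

Rule — swap each adjacent pair of characters (1↔2, 3↔4, ...), then swap the first and last characters.
On "feqbsscxu": the first step gives "efbqssxcu", and the second then gives "ufbqssxce".

ufbqssxce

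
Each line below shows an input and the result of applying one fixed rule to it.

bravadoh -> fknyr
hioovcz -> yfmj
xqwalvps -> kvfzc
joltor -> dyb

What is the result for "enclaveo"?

The transformation: delete the first 3 characters, then shift every letter 10 places forward in the alphabet (wrapping around).
Starting from "enclaveo": after the first operation, "laveo"; after the second, "vkfoy".
(Check on "bravadoh": → "vadoh" → "fknyr" ✓)

vkfoy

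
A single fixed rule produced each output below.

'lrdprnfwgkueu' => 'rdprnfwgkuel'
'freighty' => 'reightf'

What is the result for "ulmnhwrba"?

Looking at the pairs, the operation is to delete the last character, then move the first character to the end.
"ulmnhwrba" → "ulmnhwrb" → "lmnhwrbu".

lmnhwrbu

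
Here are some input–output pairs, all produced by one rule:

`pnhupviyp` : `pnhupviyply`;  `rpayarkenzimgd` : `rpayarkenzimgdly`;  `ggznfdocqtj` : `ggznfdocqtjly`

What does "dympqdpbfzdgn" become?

dympqdpbfzdgnly

What's happening: append "ly".
Applying that to "dympqdpbfzdgn" gives "dympqdpbfzdgnly".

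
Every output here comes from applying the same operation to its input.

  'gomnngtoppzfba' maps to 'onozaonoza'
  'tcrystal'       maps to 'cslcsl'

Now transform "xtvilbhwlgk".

tlwktlwk

The transformation: keep one character in every 3, starting at position 2 (positions 2nd, 5th, 8th, ...), then write the whole string twice.
On "xtvilbhwlgk": the first step gives "tlwk", and the second then gives "tlwktlwk".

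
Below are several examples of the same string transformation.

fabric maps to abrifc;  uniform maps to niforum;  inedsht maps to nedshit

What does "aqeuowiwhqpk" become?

Each output is the input with this applied: swap the first and last characters, then move the first character to the end.
Starting from "aqeuowiwhqpk": after the first operation, "kqeuowiwhqpa"; after the second, "qeuowiwhqpak".
(Check on "fabric": → "cabrif" → "abrifc" ✓)

qeuowiwhqpak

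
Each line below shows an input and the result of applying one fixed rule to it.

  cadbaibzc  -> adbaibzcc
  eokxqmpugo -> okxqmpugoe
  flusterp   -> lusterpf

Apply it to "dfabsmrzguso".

Looking at the pairs, the operation is to move the first character to the end.
On "dfabsmrzguso" that produces "fabsmrzgusod".

fabsmrzgusod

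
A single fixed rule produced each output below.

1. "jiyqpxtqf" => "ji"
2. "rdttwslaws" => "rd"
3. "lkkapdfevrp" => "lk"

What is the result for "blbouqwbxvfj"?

The pattern: keep only the first 2 characters.
"blbouqwbxvfj" → "bl".

bl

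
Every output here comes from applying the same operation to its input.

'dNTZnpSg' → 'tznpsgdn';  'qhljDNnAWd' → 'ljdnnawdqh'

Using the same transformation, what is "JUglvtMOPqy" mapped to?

glvtmopqyju

What's happening: move the first 2 characters to the end (rotate left by 2), then convert every letter to lowercase.
On "JUglvtMOPqy": the first step gives "glvtMOPqyJU", and the second then gives "glvtmopqyju".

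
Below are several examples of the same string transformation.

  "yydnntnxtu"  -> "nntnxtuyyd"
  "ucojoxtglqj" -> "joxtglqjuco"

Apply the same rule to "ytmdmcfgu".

The rule is to move the first 3 characters to the end (rotate left by 3).
"ytmdmcfgu" → "dmcfguytm".

dmcfguytm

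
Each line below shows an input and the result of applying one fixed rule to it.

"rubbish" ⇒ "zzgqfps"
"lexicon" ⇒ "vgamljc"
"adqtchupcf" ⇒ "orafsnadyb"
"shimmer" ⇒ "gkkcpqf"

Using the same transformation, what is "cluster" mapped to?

sqrcpaj

The pattern: shift every letter 2 places backward in the alphabet (wrapping around), then move the first 2 characters to the end (rotate left by 2).
"cluster" → "ajsqrcp" → "sqrcpaj".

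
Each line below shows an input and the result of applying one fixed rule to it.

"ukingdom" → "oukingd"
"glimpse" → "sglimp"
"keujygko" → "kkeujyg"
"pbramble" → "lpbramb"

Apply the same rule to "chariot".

In each case the input is transformed by: delete the last character, then move the last character to the front.
For "chariot", step one produces "chario"; step two turns that into "ochari".
(Check on "keujygko": → "keujygk" → "kkeujyg" ✓)

ochari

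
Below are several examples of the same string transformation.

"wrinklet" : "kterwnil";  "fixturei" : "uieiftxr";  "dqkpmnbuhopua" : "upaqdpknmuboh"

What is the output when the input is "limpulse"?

The pattern: swap each adjacent pair of characters (1↔2, 3↔4, ...), then move the last 3 characters to the front (rotate right by 3).
On "limpulse" that produces "uesilpml".

uesilpml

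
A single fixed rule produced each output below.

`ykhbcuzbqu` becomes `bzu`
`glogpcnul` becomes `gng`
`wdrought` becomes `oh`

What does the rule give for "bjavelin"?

The rule is to move the first character to the end, then keep one character in every 3, starting at position 3 (positions 3rd, 6th, 9th, ...).
"bjavelin" → "javelinb" → "vi".

vi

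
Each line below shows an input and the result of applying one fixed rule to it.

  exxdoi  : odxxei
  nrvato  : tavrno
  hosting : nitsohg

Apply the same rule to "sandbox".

obdnasx

Each output is the input with this applied: move the last character to the front, then reverse the string.
For "sandbox" the result is "obdnasx".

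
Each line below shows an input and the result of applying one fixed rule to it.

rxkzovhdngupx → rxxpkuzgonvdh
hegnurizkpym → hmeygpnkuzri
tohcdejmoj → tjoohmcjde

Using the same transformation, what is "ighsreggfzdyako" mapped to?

iogkhasyrdezgfg

Each output is the input with this applied: take characters alternately from the front and the back (1st, last, 2nd, 2nd-last, ...).
Doing the same to "ighsreggfzdyako": "iogkhasyrdezgfg".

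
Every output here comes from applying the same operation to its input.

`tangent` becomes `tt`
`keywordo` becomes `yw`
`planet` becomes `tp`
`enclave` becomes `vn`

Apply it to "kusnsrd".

The pattern: sort the characters into reverse alphabetical order, then keep only the first 2 characters.
Working it through for "kusnsrd": intermediate "ussrnkd", final "us".

us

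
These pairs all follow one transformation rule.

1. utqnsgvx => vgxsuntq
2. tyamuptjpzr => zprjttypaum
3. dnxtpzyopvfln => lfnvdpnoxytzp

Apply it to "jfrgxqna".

Each output is the input with this applied: move the last 2 characters to the front (rotate right by 2), then take characters alternately from the front and the back (1st, last, 2nd, 2nd-last, ...).
Starting from "jfrgxqna": after the first operation, "najfrgxq"; after the second, "nqaxjgfr".

nqaxjgfr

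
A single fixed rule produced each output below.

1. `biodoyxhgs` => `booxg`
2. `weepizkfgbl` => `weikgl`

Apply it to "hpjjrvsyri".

Each output is the input with this applied: keep every other character starting from the first (positions 1st, 3rd, 5th, ...).
"hpjjrvsyri" → "hjrsr".

hjrsr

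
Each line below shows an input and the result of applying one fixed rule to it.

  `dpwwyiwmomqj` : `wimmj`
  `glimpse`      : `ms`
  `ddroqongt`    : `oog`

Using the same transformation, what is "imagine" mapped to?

gn

The rule is to delete the first 2 characters, then keep every other character starting from the second (positions 2nd, 4th, 6th, ...).
"imagine" → "agine" → "gn".
(Check on "ddroqongt": → "roqongt" → "oog" ✓)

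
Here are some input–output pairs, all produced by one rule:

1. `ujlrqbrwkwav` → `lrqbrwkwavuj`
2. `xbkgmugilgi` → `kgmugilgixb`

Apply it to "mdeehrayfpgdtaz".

eehrayfpgdtazmd

Looking at the pairs, the operation is to move the first 2 characters to the end (rotate left by 2).
For "mdeehrayfpgdtaz" the result is "eehrayfpgdtazmd".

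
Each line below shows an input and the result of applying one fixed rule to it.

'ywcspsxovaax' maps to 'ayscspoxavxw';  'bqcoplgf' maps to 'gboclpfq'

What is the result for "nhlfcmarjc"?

The transformation: swap each adjacent pair of characters (1↔2, 3↔4, ...), then swap the first and last characters.
"nhlfcmarjc" → "hnflmcracj" → "jnflmcrach".

jnflmcrach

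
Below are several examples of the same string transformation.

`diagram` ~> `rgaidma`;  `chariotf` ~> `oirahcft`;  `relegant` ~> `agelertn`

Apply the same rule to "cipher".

hpicre

The pattern: move the last 2 characters to the front (rotate right by 2), then reverse the string.
Working it through for "cipher": intermediate "erciph", final "hpicre".
(Check on "chariotf": → "tfchario" → "oirahcft" ✓)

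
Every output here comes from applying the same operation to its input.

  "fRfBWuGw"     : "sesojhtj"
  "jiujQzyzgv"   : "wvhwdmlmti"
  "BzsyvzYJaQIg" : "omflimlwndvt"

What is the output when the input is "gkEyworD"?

txrljbeq

Looking at the pairs, the operation is to shift every letter 13 places forward in the alphabet (wrapping around) — i.e. ROT13, then convert every letter to lowercase.
Starting from "gkEyworD": after the first operation, "txRljbeQ"; after the second, "txrljbeq".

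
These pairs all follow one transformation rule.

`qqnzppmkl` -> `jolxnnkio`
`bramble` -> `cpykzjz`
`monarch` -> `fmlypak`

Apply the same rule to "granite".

The rule is to swap the first and last characters, then shift every letter 2 places backward in the alphabet (wrapping around).
"granite" → "cpylgre".
(Check on "bramble": → "eramblb" → "cpykzjz" ✓)

cpylgre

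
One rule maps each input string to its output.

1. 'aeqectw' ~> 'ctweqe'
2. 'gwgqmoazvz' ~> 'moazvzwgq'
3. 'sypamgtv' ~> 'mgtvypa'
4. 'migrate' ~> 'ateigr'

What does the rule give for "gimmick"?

ickimm

Rule — delete the first character, then move the first 3 characters to the end (rotate left by 3).
For "gimmick", step one produces "immick"; step two turns that into "ickimm".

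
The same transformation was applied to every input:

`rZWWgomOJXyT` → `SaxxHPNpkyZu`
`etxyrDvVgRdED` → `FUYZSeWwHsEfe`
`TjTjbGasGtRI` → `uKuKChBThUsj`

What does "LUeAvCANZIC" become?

mvFbWdboajd

In each case the input is transformed by: flip the case of every letter, then shift every letter 1 place forward in the alphabet (wrapping around).
For "LUeAvCANZIC", step one produces "luEaVcanzic"; step two turns that into "mvFbWdboajd".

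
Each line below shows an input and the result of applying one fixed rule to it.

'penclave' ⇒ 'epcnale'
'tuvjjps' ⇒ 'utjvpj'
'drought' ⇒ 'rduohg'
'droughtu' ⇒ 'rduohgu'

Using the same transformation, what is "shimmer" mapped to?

The transformation: swap each adjacent pair of characters (1↔2, 3↔4, ...), then delete the last character.
Applying that to "shimmer" gives "hsmiem".

hsmiem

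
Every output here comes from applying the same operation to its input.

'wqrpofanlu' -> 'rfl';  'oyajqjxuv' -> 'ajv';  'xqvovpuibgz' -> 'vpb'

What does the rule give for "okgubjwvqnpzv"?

Rule — keep one character in every 3, starting at position 3 (positions 3rd, 6th, 9th, ...).
On "okgubjwvqnpzv" that produces "gjqz".

gjqz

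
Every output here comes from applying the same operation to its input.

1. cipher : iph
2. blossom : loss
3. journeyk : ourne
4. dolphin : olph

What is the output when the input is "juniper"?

Looking at the pairs, the operation is to move the first character to the end, then delete the last 3 characters.
Applying that to "juniper" gives "unip".

unip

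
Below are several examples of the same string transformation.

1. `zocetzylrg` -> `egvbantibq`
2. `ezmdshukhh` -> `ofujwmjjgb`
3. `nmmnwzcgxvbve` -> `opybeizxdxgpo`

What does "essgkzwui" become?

uimbywkgu

Looking at the pairs, the operation is to shift every letter 2 places forward in the alphabet (wrapping around), then move the first 2 characters to the end (rotate left by 2).
Applying both steps to "essgkzwui": "guuimbywk", then "uimbywkgu".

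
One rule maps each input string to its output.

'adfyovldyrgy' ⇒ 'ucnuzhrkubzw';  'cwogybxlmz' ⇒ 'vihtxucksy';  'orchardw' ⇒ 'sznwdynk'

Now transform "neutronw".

Each output is the input with this applied: shift every letter 4 places backward in the alphabet (wrapping around), then reverse the string.
Working it through for "neutronw": intermediate "jaqpnkjs", final "sjknpqaj".

sjknpqaj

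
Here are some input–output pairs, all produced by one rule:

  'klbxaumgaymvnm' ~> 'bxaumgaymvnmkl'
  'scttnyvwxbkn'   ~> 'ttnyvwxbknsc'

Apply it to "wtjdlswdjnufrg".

jdlswdjnufrgwt

Rule — move the first 2 characters to the end (rotate left by 2).
For "wtjdlswdjnufrg" the result is "jdlswdjnufrgwt".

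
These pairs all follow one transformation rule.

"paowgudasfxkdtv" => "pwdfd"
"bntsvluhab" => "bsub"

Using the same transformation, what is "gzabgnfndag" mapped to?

Each output is the input with this applied: keep one character in every 3, starting at position 1 (positions 1st, 4th, 7th, ...).
"gzabgnfndag" → "gbfa".

gbfa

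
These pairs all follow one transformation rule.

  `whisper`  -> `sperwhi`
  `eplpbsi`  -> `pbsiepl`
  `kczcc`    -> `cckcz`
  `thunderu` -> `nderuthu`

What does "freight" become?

The rule is to move the first 3 characters to the end (rotate left by 3).
For "freight" the result is "ightfre".

ightfre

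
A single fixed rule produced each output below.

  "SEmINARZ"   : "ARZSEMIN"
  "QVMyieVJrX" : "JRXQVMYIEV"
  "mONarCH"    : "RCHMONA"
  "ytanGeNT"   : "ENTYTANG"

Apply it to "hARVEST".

The rule is to move the last 3 characters to the front (rotate right by 3), then convert every letter to uppercase.
For "hARVEST", step one produces "ESThARV"; step two turns that into "ESTHARV".

ESTHARV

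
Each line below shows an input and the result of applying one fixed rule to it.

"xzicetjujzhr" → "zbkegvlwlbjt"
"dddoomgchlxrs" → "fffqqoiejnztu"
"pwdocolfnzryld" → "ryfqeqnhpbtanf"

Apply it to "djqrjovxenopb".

flstlqxzgpqrd

The rule is to shift every letter 2 places forward in the alphabet (wrapping around).
For "djqrjovxenopb" the result is "flstlqxzgpqrd".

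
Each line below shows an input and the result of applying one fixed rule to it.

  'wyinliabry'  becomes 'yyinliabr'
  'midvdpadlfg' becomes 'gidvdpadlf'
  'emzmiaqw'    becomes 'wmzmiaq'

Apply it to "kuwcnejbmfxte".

Each output is the input with this applied: swap the first and last characters, then delete the last character.
For "kuwcnejbmfxte" the result is "euwcnejbmfxt".
(Check on "wyinliabry": → "yyinliabrw" → "yyinliabr" ✓)

euwcnejbmfxt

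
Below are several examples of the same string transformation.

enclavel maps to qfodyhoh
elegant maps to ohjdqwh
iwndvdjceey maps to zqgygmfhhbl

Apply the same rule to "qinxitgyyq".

Rule — shift every letter 3 places forward in the alphabet (wrapping around), then move the first character to the end.
For "qinxitgyyq", step one produces "tlqalwjbbt"; step two turns that into "lqalwjbbtt".

lqalwjbbtt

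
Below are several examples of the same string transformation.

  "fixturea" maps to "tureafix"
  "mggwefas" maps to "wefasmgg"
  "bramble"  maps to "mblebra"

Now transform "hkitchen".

Rule — move the first 3 characters to the end (rotate left by 3).
Doing the same to "hkitchen": "tchenhki".

tchenhki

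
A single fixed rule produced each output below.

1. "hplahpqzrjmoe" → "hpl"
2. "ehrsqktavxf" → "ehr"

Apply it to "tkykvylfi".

The pattern: keep only the first 3 characters.
Doing the same to "tkykvylfi": "tky".

tky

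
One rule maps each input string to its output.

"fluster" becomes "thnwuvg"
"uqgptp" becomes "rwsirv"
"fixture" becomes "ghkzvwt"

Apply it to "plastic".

erncuvk

The transformation: move the last character to the front, then shift every letter 2 places forward in the alphabet (wrapping around).
Starting from "plastic": after the first operation, "cplasti"; after the second, "erncuvk".
(Check on "uqgptp": → "puqgpt" → "rwsirv" ✓)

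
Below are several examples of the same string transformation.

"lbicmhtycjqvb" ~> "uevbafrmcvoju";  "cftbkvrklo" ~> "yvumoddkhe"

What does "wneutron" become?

gpnxkmgh

The rule is to swap each adjacent pair of characters (1↔2, 3↔4, ...), then shift every letter 7 places backward in the alphabet (wrapping around).
Starting from "wneutron": after the first operation, "nwuertno"; after the second, "gpnxkmgh".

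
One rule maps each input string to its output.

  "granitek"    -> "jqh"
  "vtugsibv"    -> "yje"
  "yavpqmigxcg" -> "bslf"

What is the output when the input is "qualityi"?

The pattern: keep one character in every 3, starting at position 1 (positions 1st, 4th, 7th, ...), then shift every letter 3 places forward in the alphabet (wrapping around).
Working it through for "qualityi": intermediate "qly", final "tob".
(Check on "vtugsibv": → "vgb" → "yje" ✓)

tob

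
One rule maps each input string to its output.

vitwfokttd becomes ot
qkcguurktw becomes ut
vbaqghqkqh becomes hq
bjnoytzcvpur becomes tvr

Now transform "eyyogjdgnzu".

Each output is the input with this applied: delete the first 3 characters, then keep one character in every 3, starting at position 3 (positions 3rd, 6th, 9th, ...).
Applying that to "eyyogjdgnzu" gives "jn".

jn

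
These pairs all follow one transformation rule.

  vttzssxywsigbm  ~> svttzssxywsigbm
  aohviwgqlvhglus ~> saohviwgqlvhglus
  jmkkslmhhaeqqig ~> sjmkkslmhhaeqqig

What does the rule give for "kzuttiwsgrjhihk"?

skzuttiwsgrjhihk

What's happening: prepend "s".
Applying that to "kzuttiwsgrjhihk" gives "skzuttiwsgrjhihk".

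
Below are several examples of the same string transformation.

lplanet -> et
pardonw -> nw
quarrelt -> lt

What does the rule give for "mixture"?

The pattern: keep only the last 2 characters.
"mixture" → "re".

re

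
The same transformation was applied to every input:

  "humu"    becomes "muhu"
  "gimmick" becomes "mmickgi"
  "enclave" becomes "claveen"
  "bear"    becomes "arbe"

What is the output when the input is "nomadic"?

The pattern: move the first 2 characters to the end (rotate left by 2).
Applying that to "nomadic" gives "madicno".

madicno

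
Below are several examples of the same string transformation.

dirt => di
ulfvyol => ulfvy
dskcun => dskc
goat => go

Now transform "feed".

fe

The pattern: delete the last 2 characters.
Applying that to "feed" gives "fe".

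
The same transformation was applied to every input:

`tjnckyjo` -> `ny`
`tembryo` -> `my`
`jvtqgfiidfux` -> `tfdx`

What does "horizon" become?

ro

The transformation: keep one character in every 3, starting at position 3 (positions 3rd, 6th, 9th, ...).
"horizon" → "ro".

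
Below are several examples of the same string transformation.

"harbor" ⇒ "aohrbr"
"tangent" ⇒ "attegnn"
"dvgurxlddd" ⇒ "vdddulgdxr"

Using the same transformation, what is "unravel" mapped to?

The pattern: swap each adjacent pair of characters (1↔2, 3↔4, ...), then take characters alternately from the front and the back (1st, last, 2nd, 2nd-last, ...).
On "unravel": the first step gives "nuarevl", and the second then gives "nluvaer".

nluvaer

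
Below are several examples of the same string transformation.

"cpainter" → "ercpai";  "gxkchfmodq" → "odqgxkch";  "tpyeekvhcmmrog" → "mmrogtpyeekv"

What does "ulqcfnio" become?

ioulqc

Each output is the input with this applied: swap the front and back halves of the string, then delete the first 2 characters.
Working it through for "ulqcfnio": intermediate "fnioulqc", final "ioulqc".
(Check on "gxkchfmodq": → "fmodqgxkch" → "odqgxkch" ✓)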